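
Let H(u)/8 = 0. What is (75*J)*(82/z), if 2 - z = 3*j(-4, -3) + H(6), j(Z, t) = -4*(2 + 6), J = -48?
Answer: -147600/49 ≈ -3012.2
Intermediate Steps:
H(u) = 0 (H(u) = 8*0 = 0)
j(Z, t) = -32 (j(Z, t) = -4*8 = -32)
z = 98 (z = 2 - (3*(-32) + 0) = 2 - (-96 + 0) = 2 - 1*(-96) = 2 + 96 = 98)
(75*J)*(82/z) = (75*(-48))*(82/98) = -295200/98 = -3600*41/49 = -147600/49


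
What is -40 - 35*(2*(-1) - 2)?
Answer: 100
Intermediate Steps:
-40 - 35*(2*(-1) - 2) = -40 - 35*(-2 - 2) = -40 - 35*(-4) = -40 + 140 = 100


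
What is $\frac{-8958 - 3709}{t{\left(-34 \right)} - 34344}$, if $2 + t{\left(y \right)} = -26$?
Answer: $\frac{12667}{34372} \approx 0.36853$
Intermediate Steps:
$t{\left(y \right)} = -28$ ($t{\left(y \right)} = -2 - 26 = -28$)
$\frac{-8958 - 3709}{t{\left(-34 \right)} - 34344} = \frac{-8958 - 3709}{-28 - 34344} = \frac{-8958 + \left(8652 - 12361\right)}{-34372} = \left(-8958 - 3709\right) \left(- \frac{1}{34372}\right) = \left(-12667\right) \left(- \frac{1}{34372}\right) = \frac{12667}{34372}$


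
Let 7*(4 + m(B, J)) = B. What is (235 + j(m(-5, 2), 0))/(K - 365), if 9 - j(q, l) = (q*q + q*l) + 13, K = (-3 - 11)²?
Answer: -10230/8281 ≈ -1.2354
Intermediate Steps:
K = 196 (K = (-14)² = 196)
m(B, J) = -4 + B/7
j(q, l) = -4 - q² - l*q (j(q, l) = 9 - ((q*q + q*l) + 13) = 9 - ((q² + l*q) + 13) = 9 - (13 + q² + l*q) = 9 + (-13 - q² - l*q) = -4 - q² - l*q)
(235 + j(m(-5, 2), 0))/(K - 365) = (235 + (-4 - (-4 + (⅐)*(-5))² - 1*0*(-4 + (⅐)*(-5))))/(196 - 365) = (235 + (-4 - (-4 - 5/7)² - 1*0*(-4 - 5/7)))/(-169) = (235 + (-4 - (-33/7)² - 1*0*(-33/7)))*(-1/169) = (235 + (-4 - 1*1089/49 + 0))*(-1/169) = (235 + (-4 - 1089/49 + 0))*(-1/169) = (235 - 1285/49)*(-1/169) = (10230/49)*(-1/169) = -10230/8281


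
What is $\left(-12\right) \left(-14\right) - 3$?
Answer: $165$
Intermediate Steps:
$\left(-12\right) \left(-14\right) - 3 = 168 - 3 = 165$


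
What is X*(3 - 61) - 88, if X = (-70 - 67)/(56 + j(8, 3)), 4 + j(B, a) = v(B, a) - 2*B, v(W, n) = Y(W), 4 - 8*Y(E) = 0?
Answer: 9468/73 ≈ 129.70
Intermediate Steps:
Y(E) = ½ (Y(E) = ½ - ⅛*0 = ½ + 0 = ½)
v(W, n) = ½
j(B, a) = -7/2 - 2*B (j(B, a) = -4 + (½ - 2*B) = -7/2 - 2*B)
X = -274/73 (X = (-70 - 67)/(56 + (-7/2 - 2*8)) = -137/(56 + (-7/2 - 16)) = -137/(56 - 39/2) = -137/73/2 = -137*2/73 = -274/73 ≈ -3.7534)
X*(3 - 61) - 88 = -274*(3 - 61)/73 - 88 = -274/73*(-58) - 88 = 15892/73 - 88 = 9468/73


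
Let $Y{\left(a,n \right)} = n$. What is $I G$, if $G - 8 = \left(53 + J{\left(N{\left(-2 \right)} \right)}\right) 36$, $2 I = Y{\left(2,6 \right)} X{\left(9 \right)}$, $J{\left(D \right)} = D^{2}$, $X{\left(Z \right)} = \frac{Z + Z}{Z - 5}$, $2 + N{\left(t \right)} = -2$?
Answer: $33642$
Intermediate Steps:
$N{\left(t \right)} = -4$ ($N{\left(t \right)} = -2 - 2 = -4$)
$X{\left(Z \right)} = \frac{2 Z}{-5 + Z}$
$I = \frac{27}{2}$ ($I = \frac{6 \cdot 2 \cdot 9 \frac{1}{-5 + 9}}{2} = \frac{6 \cdot 2 \cdot 9 \cdot \frac{1}{4}}{2} = \frac{6 \cdot \frac{9}{2}}{2} = \frac{1}{2} \cdot 27 = \frac{27}{2} \approx 13.5$)
$G = 2492$ ($G = 8 + \left(53 + \left(-4\right)^{2}\right) 36 = 8 + \left(53 + 16\right) 36 = 8 + 69 \cdot 36 = 8 + 2484 = 2492$)
$I G = \frac{27}{2} \cdot 2492 = 33642$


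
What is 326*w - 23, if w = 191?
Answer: 62243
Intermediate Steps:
326*w - 23 = 326*191 - 23 = 62266 - 23 = 62243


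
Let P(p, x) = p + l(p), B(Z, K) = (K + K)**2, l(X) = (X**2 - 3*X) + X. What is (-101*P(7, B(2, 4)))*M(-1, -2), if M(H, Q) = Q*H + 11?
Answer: -55146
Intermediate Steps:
l(X) = X**2 - 2*X
B(Z, K) = 4*K**2 (B(Z, K) = (2*K)**2 = 4*K**2)
P(p, x) = p + p*(-2 + p)
M(H, Q) = 11 + H*Q (M(H, Q) = H*Q + 11 = 11 + H*Q)
(-101*P(7, B(2, 4)))*M(-1, -2) = (-707*(-1 + 7))*(11 - 1*(-2)) = (-707*6)*(11 + 2) = -101*42*13 = -4242*13 = -55146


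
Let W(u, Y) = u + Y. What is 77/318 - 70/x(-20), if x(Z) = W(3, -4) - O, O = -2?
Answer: -22183/318 ≈ -69.758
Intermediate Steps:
W(u, Y) = Y + u
x(Z) = 1 (x(Z) = (-4 + 3) - 1*(-2) = -1 + 2 = 1)
77/318 - 70/x(-20) = 77/318 - 70/1 = 77*(1/318) - 70*1 = 77/318 - 70 = -22183/318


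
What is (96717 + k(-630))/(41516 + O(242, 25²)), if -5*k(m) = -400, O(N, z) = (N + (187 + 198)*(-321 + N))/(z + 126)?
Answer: 72694547/31148343 ≈ 2.3338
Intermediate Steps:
O(N, z) = (-123585 + 386*N)/(126 + z) (O(N, z) = (N + 385*(-321 + N))/(126 + z) = (N + (-123585 + 385*N))/(126 + z) = (-123585 + 386*N)/(126 + z))
k(m) = 80 (k(m) = -⅕*(-400) = 80)
(96717 + k(-630))/(41516 + O(242, 25²)) = (96717 + 80)/(41516 + (-123585 + 386*242)/(126 + 25²)) = 96797/(41516 + (-123585 + 93412)/(126 + 625)) = 96797/(41516 - 30173/751) = 96797/(31148343/751) = 96797*(751/31148343) = 72694547/31148343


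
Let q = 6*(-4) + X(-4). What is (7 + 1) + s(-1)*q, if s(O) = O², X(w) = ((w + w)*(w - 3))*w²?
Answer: 880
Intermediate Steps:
X(w) = 2*w³*(-3 + w) (X(w) = ((2*w)*(-3 + w))*w² = (2*w*(-3 + w))*w² = 2*w³*(-3 + w))
q = 872 (q = 6*(-4) + 2*(-4)³*(-3 - 4) = -24 + 2*(-64)*(-7) = -24 + 896 = 872)
(7 + 1) + s(-1)*q = (7 + 1) + (-1)²*872 = 8 + 1*872 = 8 + 872 = 880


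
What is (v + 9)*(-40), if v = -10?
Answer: 40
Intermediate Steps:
(v + 9)*(-40) = (-10 + 9)*(-40) = -1*(-40) = 40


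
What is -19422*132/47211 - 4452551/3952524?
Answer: -3447770324719/62200870188 ≈ -55.430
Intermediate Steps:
-19422*132/47211 - 4452551/3952524 = -2563704*1/47211 - 4452551*1/3952524 = -854568/15737 - 4452551/3952524 = -3447770324719/62200870188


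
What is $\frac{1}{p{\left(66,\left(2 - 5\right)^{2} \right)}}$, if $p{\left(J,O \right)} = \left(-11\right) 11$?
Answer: $- \frac{1}{121} \approx -0.0082645$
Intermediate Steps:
$p{\left(J,O \right)} = -121$
$\frac{1}{p{\left(66,\left(2 - 5\right)^{2} \right)}} = \frac{1}{-121} = - \frac{1}{121}$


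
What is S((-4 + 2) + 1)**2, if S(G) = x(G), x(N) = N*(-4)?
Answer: 16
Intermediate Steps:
x(N) = -4*N
S(G) = -4*G
S((-4 + 2) + 1)**2 = (-4*((-4 + 2) + 1))**2 = (-4*(-2 + 1))**2 = (-4*(-1))**2 = 4**2 = 16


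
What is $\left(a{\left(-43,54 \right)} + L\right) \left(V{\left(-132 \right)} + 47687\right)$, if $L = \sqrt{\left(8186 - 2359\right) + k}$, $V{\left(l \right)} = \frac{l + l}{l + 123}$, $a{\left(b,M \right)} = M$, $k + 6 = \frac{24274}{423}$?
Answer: $2576682 + \frac{143149 \sqrt{116868179}}{423} \approx 6.2351 \cdot 10^{6}$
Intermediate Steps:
$k = \frac{21736}{423}$ ($k = -6 + \frac{24274}{423} = \frac{21736}{423} \approx 51.385$)
$V{\left(l \right)} = \frac{2 l}{123 + l}$
$L = \frac{\sqrt{116868179}}{141}$ ($L = \sqrt{\left(8186 - 2359\right) + \frac{21736}{423}} = \sqrt{5827 + \frac{21736}{423}} = \sqrt{\frac{2486557}{423}} = \frac{\sqrt{116868179}}{141} \approx 76.671$)
$\left(a{\left(-43,54 \right)} + L\right) \left(V{\left(-132 \right)} + 47687\right) = \left(54 + \frac{\sqrt{116868179}}{141}\right) \left(2 \left(-132\right) \frac{1}{123 - 132} + 47687\right) = \left(54 + \frac{\sqrt{116868179}}{141}\right) \left(2 \left(-132\right) \frac{1}{-9} + 47687\right) = \left(54 + \frac{\sqrt{116868179}}{141}\right) \left(2 \left(-132\right) \left(- \frac{1}{9}\right) + 47687\right) = \left(54 + \frac{\sqrt{116868179}}{141}\right) \left(\frac{88}{3} + 47687\right) = \left(54 + \frac{\sqrt{116868179}}{141}\right) \frac{143149}{3} = 2576682 + \frac{143149 \sqrt{116868179}}{423}$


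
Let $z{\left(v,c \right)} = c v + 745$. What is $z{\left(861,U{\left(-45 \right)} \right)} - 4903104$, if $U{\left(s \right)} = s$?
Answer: $-4941104$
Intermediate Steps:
$z{\left(v,c \right)} = 745 + c v$
$z{\left(861,U{\left(-45 \right)} \right)} - 4903104 = \left(745 - 38745\right) - 4903104 = -38000 - 4903104 = -4941104$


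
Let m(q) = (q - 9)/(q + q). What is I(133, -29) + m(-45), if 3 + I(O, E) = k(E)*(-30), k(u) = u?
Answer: 4338/5 ≈ 867.60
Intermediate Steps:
m(q) = (-9 + q)/(2*q) (m(q) = (-9 + q)/((2*q)) = (-9 + q)*(1/(2*q)) = (-9 + q)/(2*q))
I(O, E) = -3 - 30*E (I(O, E) = -3 + E*(-30) = -3 - 30*E)
I(133, -29) + m(-45) = (-3 - 30*(-29)) + (1/2)*(-9 - 45)/(-45) = (-3 + 870) + (1/2)*(-1/45)*(-54) = 867 + 3/5 = 4338/5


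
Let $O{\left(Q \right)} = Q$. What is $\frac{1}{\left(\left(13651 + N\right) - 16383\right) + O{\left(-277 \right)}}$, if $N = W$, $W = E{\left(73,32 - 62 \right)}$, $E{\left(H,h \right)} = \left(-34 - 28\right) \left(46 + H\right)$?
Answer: $- \frac{1}{10387} \approx -9.6274 \cdot 10^{-5}$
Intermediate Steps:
$E{\left(H,h \right)} = -2852 - 62 H$ ($E{\left(H,h \right)} = - 62 \left(46 + H\right) = -2852 - 62 H$)
$W = -7378$ ($W = -2852 - 4526 = -7378$)
$N = -7378$
$\frac{1}{\left(\left(13651 + N\right) - 16383\right) + O{\left(-277 \right)}} = \frac{1}{\left(\left(13651 - 7378\right) - 16383\right) - 277} = \frac{1}{\left(6273 - 16383\right) - 277} = \frac{1}{-10110 - 277} = \frac{1}{-10387} = - \frac{1}{10387}$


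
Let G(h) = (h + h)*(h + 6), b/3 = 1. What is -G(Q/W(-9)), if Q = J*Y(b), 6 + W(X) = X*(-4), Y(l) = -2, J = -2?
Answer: -368/225 ≈ -1.6356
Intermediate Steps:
b = 3 (b = 3*1 = 3)
W(X) = -6 - 4*X (W(X) = -6 + X*(-4) = -6 - 4*X)
Q = 4 (Q = -2*(-2) = 4)
G(h) = 2*h*(6 + h) (G(h) = (2*h)*(6 + h) = 2*h*(6 + h))
-G(Q/W(-9)) = -2*4/(-6 - 4*(-9))*(6 + 4/(-6 - 4*(-9))) = -2*4/(-6 + 36)*(6 + 4/(-6 + 36)) = -2*4/30*(6 + 4/30) = -2*4*(1/30)*(6 + 4*(1/30)) = -2*2*(6 + 2/15)/15 = -2*2*92/(15*15) = -1*368/225 = -368/225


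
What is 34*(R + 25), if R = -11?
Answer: 476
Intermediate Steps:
34*(R + 25) = 34*(-11 + 25) = 34*14 = 476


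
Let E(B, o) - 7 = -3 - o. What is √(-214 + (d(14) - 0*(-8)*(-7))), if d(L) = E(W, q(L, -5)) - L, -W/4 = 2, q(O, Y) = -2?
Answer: I*√222 ≈ 14.9*I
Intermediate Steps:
W = -8 (W = -4*2 = -8)
E(B, o) = 4 - o (E(B, o) = 7 + (-3 - o) = 4 - o)
d(L) = 6 - L (d(L) = (4 - 1*(-2)) - L = (4 + 2) - L = 6 - L)
√(-214 + (d(14) - 0*(-8)*(-7))) = √(-214 + ((6 - 1*14) - 0*(-8)*(-7))) = √(-214 + ((6 - 14) - 0*(-7))) = √(-214 + (-8 - 1*0)) = √(-214 + (-8 + 0)) = √(-214 - 8) = √(-222) = I*√222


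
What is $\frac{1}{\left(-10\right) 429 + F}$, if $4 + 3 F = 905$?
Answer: $- \frac{3}{11969} \approx -0.00025065$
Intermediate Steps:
$F = \frac{901}{3}$ ($F = - \frac{4}{3} + \frac{1}{3} \cdot 905 = - \frac{4}{3} + \frac{905}{3} = \frac{901}{3} \approx 300.33$)
$\frac{1}{\left(-10\right) 429 + F} = \frac{1}{\left(-10\right) 429 + \frac{901}{3}} = \frac{1}{-4290 + \frac{901}{3}} = \frac{1}{- \frac{11969}{3}} = - \frac{3}{11969}$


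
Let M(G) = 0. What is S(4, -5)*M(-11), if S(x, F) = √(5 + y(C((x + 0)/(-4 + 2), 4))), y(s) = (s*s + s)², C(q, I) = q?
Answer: 0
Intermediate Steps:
y(s) = (s + s²)² (y(s) = (s² + s)² = (s + s²)²)
S(x, F) = √(5 + x²*(1 - x/2)²/4) (S(x, F) = √(5 + ((x + 0)/(-4 + 2))²*(1 + (x + 0)/(-4 + 2))²) = √(5 + (x/(-2))²*(1 + x/(-2))²) = √(5 + (x*(-½))²*(1 + x*(-½))²) = √(5 + (-x/2)²*(1 - x/2)²) = √(5 + (x²/4)*(1 - x/2)²) = √(5 + x²*(1 - x/2)²/4))
S(4, -5)*M(-11) = (√(80 + 4²*(-2 + 4)²)/4)*0 = (√(80 + 16*2²)/4)*0 = (√(80 + 16*4)/4)*0 = (√(80 + 64)/4)*0 = (√144/4)*0 = ((¼)*12)*0 = 3*0 = 0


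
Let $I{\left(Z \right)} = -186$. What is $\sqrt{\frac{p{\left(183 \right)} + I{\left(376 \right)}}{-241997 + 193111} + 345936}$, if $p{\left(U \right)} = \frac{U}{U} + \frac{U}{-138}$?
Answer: $\frac{7 \sqrt{8925331657625007}}{1124378} \approx 588.16$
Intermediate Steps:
$p{\left(U \right)} = 1 - \frac{U}{138}$ ($p{\left(U \right)} = 1 + U \left(- \frac{1}{138}\right) = 1 - \frac{U}{138}$)
$\sqrt{\frac{p{\left(183 \right)} + I{\left(376 \right)}}{-241997 + 193111} + 345936} = \sqrt{\frac{\left(1 - \frac{61}{46}\right) - 186}{-241997 + 193111} + 345936} = \sqrt{\frac{\left(1 - \frac{61}{46}\right) - 186}{-48886} + 345936} = \sqrt{\left(- \frac{15}{46} - 186\right) \left(- \frac{1}{48886}\right) + 345936} = \sqrt{\left(- \frac{8571}{46}\right) \left(- \frac{1}{48886}\right) + 345936} = \sqrt{\frac{8571}{2248756} + 345936} = \sqrt{\frac{777925664187}{2248756}} = \frac{7 \sqrt{8925331657625007}}{1124378}$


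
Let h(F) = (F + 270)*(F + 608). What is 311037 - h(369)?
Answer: -313266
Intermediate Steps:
h(F) = (270 + F)*(608 + F)
311037 - h(369) = 311037 - (164160 + 369² + 878*369) = 311037 - (164160 + 136161 + 323982) = 311037 - 1*624303 = 311037 - 624303 = -313266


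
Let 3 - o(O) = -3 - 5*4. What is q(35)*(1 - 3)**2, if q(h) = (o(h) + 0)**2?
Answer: 2704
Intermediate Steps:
o(O) = 26 (o(O) = 3 - (-3 - 5*4) = 3 - (-3 - 20) = 3 - 1*(-23) = 3 + 23 = 26)
q(h) = 676 (q(h) = (26 + 0)**2 = 26**2 = 676)
q(35)*(1 - 3)**2 = 676*(1 - 3)**2 = 676*(-2)**2 = 676*4 = 2704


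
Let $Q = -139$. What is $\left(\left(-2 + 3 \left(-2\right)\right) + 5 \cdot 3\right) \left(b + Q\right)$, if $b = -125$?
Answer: $-1848$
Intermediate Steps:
$\left(\left(-2 + 3 \left(-2\right)\right) + 5 \cdot 3\right) \left(b + Q\right) = \left(\left(-2 + 3 \left(-2\right)\right) + 5 \cdot 3\right) \left(-125 - 139\right) = \left(\left(-2 - 6\right) + 15\right) \left(-264\right) = \left(-8 + 15\right) \left(-264\right) = 7 \left(-264\right) = -1848$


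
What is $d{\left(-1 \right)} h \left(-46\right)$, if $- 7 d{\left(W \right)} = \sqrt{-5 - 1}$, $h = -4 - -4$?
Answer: $0$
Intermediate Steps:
$h = 0$ ($h = -4 + 4 = 0$)
$d{\left(W \right)} = - \frac{i \sqrt{6}}{7}$ ($d{\left(W \right)} = - \frac{\sqrt{-5 - 1}}{7} = - \frac{\sqrt{-6}}{7} = - \frac{i \sqrt{6}}{7}$)
$d{\left(-1 \right)} h \left(-46\right) = - \frac{i \sqrt{6}}{7} \cdot 0 \left(-46\right) = 0 \left(-46\right) = 0$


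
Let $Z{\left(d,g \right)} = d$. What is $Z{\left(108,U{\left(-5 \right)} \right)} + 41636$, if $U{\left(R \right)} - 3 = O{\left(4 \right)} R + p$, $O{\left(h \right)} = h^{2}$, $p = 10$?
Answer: $41744$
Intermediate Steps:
$U{\left(R \right)} = 13 + 16 R$ ($U{\left(R \right)} = 3 + \left(4^{2} R + 10\right) = 3 + \left(16 R + 10\right) = 3 + \left(10 + 16 R\right) = 13 + 16 R$)
$Z{\left(108,U{\left(-5 \right)} \right)} + 41636 = 108 + 41636 = 41744$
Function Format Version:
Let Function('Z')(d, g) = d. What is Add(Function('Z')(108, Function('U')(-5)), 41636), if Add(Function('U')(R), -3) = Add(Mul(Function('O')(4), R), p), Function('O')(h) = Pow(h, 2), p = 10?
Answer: 41744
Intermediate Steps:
Function('U')(R) = Add(13, Mul(16, R)) (Function('U')(R) = Add(3, Add(Mul(Pow(4, 2), R), 10)) = Add(3, Add(Mul(16, R), 10)) = Add(3, Add(10, Mul(16, R))) = Add(13, Mul(16, R)))
Add(Function('Z')(108, Function('U')(-5)), 41636) = Add(108, 41636) = 41744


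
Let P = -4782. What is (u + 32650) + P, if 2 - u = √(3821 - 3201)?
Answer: 27870 - 2*√155 ≈ 27845.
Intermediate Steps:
u = 2 - 2*√155 (u = 2 - √(3821 - 3201) = 2 - √620 = 2 - 2*√155 ≈ -22.900)
(u + 32650) + P = ((2 - 2*√155) + 32650) - 4782 = (32652 - 2*√155) - 4782 = 27870 - 2*√155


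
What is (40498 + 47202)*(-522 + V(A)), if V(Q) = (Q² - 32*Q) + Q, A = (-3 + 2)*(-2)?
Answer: -50866000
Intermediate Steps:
A = 2 (A = -1*(-2) = 2)
V(Q) = Q² - 31*Q
(40498 + 47202)*(-522 + V(A)) = (40498 + 47202)*(-522 + 2*(-31 + 2)) = 87700*(-522 + 2*(-29)) = 87700*(-522 - 58) = 87700*(-580) = -50866000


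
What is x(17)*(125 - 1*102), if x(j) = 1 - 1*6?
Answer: -115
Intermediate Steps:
x(j) = -5 (x(j) = 1 - 6 = -5)
x(17)*(125 - 1*102) = -5*(125 - 1*102) = -5*(125 - 102) = -5*23 = -115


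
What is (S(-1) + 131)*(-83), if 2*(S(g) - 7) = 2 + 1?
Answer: -23157/2 ≈ -11579.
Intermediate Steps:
S(g) = 17/2 (S(g) = 7 + (2 + 1)/2 = 7 + (½)*3 = 7 + 3/2 = 17/2)
(S(-1) + 131)*(-83) = (17/2 + 131)*(-83) = (279/2)*(-83) = -23157/2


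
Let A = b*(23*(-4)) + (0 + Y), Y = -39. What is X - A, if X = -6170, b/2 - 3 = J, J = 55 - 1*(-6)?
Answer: 5645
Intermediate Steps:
J = 61 (J = 55 + 6 = 61)
b = 128 (b = 6 + 2*61 = 6 + 122 = 128)
A = -11815 (A = 128*(23*(-4)) + (0 - 39) = 128*(-92) - 39 = -11776 - 39 = -11815)
X - A = -6170 - 1*(-11815) = -6170 + 11815 = 5645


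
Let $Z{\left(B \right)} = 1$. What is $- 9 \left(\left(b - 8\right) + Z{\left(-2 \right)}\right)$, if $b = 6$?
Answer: $9$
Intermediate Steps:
$- 9 \left(\left(b - 8\right) + Z{\left(-2 \right)}\right) = - 9 \left(\left(6 - 8\right) + 1\right) = - 9 \left(-2 + 1\right) = \left(-9\right) \left(-1\right) = 9$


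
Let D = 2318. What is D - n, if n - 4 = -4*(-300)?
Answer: 1114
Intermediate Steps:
n = 1204 (n = 4 - 4*(-300) = 4 + 1200 = 1204)
D - n = 2318 - 1*1204 = 2318 - 1204 = 1114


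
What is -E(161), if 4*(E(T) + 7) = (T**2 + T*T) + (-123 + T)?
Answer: -12963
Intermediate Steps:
E(T) = -151/4 + T**2/2 + T/4 (E(T) = -7 + ((T**2 + T*T) + (-123 + T))/4 = -7 + ((T**2 + T**2) + (-123 + T))/4 = -7 + (2*T**2 + (-123 + T))/4 = -7 + (-123 + T + 2*T**2)/4 = -7 + (-123/4 + T**2/2 + T/4) = -151/4 + T**2/2 + T/4)
-E(161) = -(-151/4 + (1/2)*161**2 + (1/4)*161) = -(-151/4 + (1/2)*25921 + 161/4) = -(-151/4 + 25921/2 + 161/4) = -1*12963 = -12963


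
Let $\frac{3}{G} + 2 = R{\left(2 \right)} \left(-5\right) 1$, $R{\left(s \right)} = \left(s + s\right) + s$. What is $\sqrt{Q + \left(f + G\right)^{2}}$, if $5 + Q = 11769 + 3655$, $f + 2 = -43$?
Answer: $\frac{19 \sqrt{49505}}{32} \approx 132.11$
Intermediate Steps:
$R{\left(s \right)} = 3 s$ ($R{\left(s \right)} = 2 s + s = 3 s$)
$f = -45$ ($f = -2 - 43 = -45$)
$G = - \frac{3}{32}$ ($G = \frac{3}{-2 + 3 \cdot 2 \left(-5\right) 1} = \frac{3}{-2 + 6 \left(-5\right) 1} = \frac{3}{-2 - 30} = \frac{3}{-32} = 3 \left(- \frac{1}{32}\right) = - \frac{3}{32} \approx -0.09375$)
$Q = 15419$ ($Q = -5 + \left(11769 + 3655\right) = -5 + 15424 = 15419$)
$\sqrt{Q + \left(f + G\right)^{2}} = \sqrt{15419 + \left(-45 - \frac{3}{32}\right)^{2}} = \sqrt{15419 + \left(- \frac{1443}{32}\right)^{2}} = \sqrt{15419 + \frac{2082249}{1024}} = \sqrt{\frac{17871305}{1024}} = \frac{19 \sqrt{49505}}{32}$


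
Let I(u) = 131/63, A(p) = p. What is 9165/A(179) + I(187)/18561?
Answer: 10717052044/209312397 ≈ 51.201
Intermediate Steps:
I(u) = 131/63 (I(u) = 131*(1/63) = 131/63)
9165/A(179) + I(187)/18561 = 9165/179 + (131/63)/18561 = 9165*(1/179) + (131/63)*(1/18561) = 9165/179 + 131/1169343 = 10717052044/209312397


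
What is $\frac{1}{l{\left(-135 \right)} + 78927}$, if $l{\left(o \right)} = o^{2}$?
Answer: $\frac{1}{97152} \approx 1.0293 \cdot 10^{-5}$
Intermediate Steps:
$\frac{1}{l{\left(-135 \right)} + 78927} = \frac{1}{\left(-135\right)^{2} + 78927} = \frac{1}{18225 + 78927} = \frac{1}{97152}$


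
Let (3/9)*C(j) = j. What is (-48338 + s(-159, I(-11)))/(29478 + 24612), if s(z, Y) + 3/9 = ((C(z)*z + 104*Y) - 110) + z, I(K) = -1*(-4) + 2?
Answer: 83579/162270 ≈ 0.51506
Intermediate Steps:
C(j) = 3*j
I(K) = 6 (I(K) = 4 + 2 = 6)
s(z, Y) = -331/3 + z + 3*z² + 104*Y (s(z, Y) = -⅓ + ((((3*z)*z + 104*Y) - 110) + z) = -⅓ + (((3*z² + 104*Y) - 110) + z) = -⅓ + ((-110 + 3*z² + 104*Y) + z) = -⅓ + (-110 + z + 3*z² + 104*Y) = -331/3 + z + 3*z² + 104*Y)
(-48338 + s(-159, I(-11)))/(29478 + 24612) = (-48338 + (-331/3 - 159 + 3*(-159)² + 104*6))/(29478 + 24612) = (-48338 + (-331/3 - 159 + 3*25281 + 624))/54090 = (-48338 + (-331/3 - 159 + 75843 + 624))*(1/54090) = (-48338 + 228593/3)*(1/54090) = (83579/3)*(1/54090) = 83579/162270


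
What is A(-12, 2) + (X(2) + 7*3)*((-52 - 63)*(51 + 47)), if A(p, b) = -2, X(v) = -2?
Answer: -214132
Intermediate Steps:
A(-12, 2) + (X(2) + 7*3)*((-52 - 63)*(51 + 47)) = -2 + (-2 + 7*3)*((-52 - 63)*(51 + 47)) = -2 + (-2 + 21)*(-115*98) = -2 + 19*(-11270) = -2 - 214130 = -214132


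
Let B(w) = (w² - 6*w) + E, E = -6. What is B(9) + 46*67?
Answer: 3103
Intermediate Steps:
B(w) = -6 + w² - 6*w (B(w) = (w² - 6*w) - 6 = -6 + w² - 6*w)
B(9) + 46*67 = (-6 + 9² - 6*9) + 46*67 = (-6 + 81 - 54) + 3082 = 21 + 3082 = 3103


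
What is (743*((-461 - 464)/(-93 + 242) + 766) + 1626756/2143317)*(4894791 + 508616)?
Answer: 324715624910987438187/106451411 ≈ 3.0504e+12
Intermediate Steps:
(743*((-461 - 464)/(-93 + 242) + 766) + 1626756/2143317)*(4894791 + 508616) = (743*(-925/149 + 766) + 1626756*(1/2143317))*5403407 = (743*(-925*1/149 + 766) + 542252/714439)*5403407 = (743*(-925/149 + 766) + 542252/714439)*5403407 = (743*(113209/149) + 542252/714439)*5403407 = (84114287/149 + 542252/714439)*5403407 = (60094607885541/106451411)*5403407 = 324715624910987438187/106451411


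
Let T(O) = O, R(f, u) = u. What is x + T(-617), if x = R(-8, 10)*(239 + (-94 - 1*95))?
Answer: -117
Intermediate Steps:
x = 500 (x = 10*(239 + (-94 - 1*95)) = 10*(239 + (-94 - 95)) = 10*(239 - 189) = 10*50 = 500)
x + T(-617) = 500 - 617 = -117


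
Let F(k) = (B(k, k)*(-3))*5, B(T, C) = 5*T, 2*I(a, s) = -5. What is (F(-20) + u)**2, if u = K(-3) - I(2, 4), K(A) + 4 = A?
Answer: 8946081/4 ≈ 2.2365e+6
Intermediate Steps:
I(a, s) = -5/2 (I(a, s) = (1/2)*(-5) = -5/2)
K(A) = -4 + A
u = -9/2 (u = (-4 - 3) - 1*(-5/2) = -7 + 5/2 = -9/2 ≈ -4.5000)
F(k) = -75*k (F(k) = ((5*k)*(-3))*5 = -15*k*5 = -75*k)
(F(-20) + u)**2 = (-75*(-20) - 9/2)**2 = (1500 - 9/2)**2 = (2991/2)**2 = 8946081/4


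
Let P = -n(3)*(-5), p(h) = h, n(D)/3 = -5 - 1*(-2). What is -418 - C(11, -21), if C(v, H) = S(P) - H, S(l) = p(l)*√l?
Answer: -439 + 135*I*√5 ≈ -439.0 + 301.87*I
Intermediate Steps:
n(D) = -9 (n(D) = 3*(-5 - 1*(-2)) = 3*(-5 + 2) = 3*(-3) = -9)
P = -45 (P = -1*(-9)*(-5) = 9*(-5) = -45)
S(l) = l^(3/2) (S(l) = l*√l = l^(3/2))
C(v, H) = -H - 135*I*√5 (C(v, H) = (-45)^(3/2) - H = -135*I*√5 - H = -H - 135*I*√5)
-418 - C(11, -21) = -418 - (-1*(-21) - 135*I*√5) = -418 - (21 - 135*I*√5) = -418 + (-21 + 135*I*√5) = -439 + 135*I*√5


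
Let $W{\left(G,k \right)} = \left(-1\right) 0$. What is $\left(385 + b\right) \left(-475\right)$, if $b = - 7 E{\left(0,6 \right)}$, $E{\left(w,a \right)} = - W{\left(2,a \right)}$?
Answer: $-182875$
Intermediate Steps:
$W{\left(G,k \right)} = 0$
$E{\left(w,a \right)} = 0$ ($E{\left(w,a \right)} = \left(-1\right) 0 = 0$)
$b = 0$ ($b = \left(-7\right) 0 = 0$)
$\left(385 + b\right) \left(-475\right) = \left(385 + 0\right) \left(-475\right) = 385 \left(-475\right) = -182875$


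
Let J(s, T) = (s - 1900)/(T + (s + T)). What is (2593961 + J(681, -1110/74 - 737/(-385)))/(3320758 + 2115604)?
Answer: 29725474747/62297990339 ≈ 0.47715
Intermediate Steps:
J(s, T) = (-1900 + s)/(s + 2*T) (J(s, T) = (-1900 + s)/(T + (T + s)) = (-1900 + s)/(s + 2*T))
(2593961 + J(681, -1110/74 - 737/(-385)))/(3320758 + 2115604) = (2593961 + (-1900 + 681)/(681 + 2*(-1110/74 - 737/(-385))))/(3320758 + 2115604) = (2593961 - 1219/(681 + 2*(-1110*1/74 - 737*(-1/385))))/5436362 = (2593961 - 1219/(681 + 2*(-15 + 67/35)))*(1/5436362) = (2593961 - 1219/(681 + 2*(-458/35)))*(1/5436362) = (2593961 - 1219/(681 - 916/35))*(1/5436362) = (2593961 - 1219/(22919/35))*(1/5436362) = (2593961 + (35/22919)*(-1219))*(1/5436362) = (2593961 - 42665/22919)*(1/5436362) = (59450949494/22919)*(1/5436362) = 29725474747/62297990339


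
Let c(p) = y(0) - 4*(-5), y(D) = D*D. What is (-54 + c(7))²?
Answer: 1156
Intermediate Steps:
y(D) = D²
c(p) = 20 (c(p) = 0² - 4*(-5) = 0 + 20 = 20)
(-54 + c(7))² = (-54 + 20)² = (-34)² = 1156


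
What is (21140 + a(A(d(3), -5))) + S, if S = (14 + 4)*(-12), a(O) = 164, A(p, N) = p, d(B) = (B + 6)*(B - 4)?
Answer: 21088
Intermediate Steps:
d(B) = (-4 + B)*(6 + B) (d(B) = (6 + B)*(-4 + B) = (-4 + B)*(6 + B))
S = -216 (S = 18*(-12) = -216)
(21140 + a(A(d(3), -5))) + S = (21140 + 164) - 216 = 21304 - 216 = 21088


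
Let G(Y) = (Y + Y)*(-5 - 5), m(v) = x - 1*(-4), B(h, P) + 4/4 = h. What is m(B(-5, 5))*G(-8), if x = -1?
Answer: 480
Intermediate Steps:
B(h, P) = -1 + h
m(v) = 3 (m(v) = -1 - 1*(-4) = -1 + 4 = 3)
G(Y) = -20*Y (G(Y) = (2*Y)*(-10) = -20*Y)
m(B(-5, 5))*G(-8) = 3*(-20*(-8)) = 3*160 = 480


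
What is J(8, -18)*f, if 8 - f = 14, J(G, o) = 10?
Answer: -60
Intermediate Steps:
f = -6 (f = 8 - 1*14 = 8 - 14 = -6)
J(8, -18)*f = 10*(-6) = -60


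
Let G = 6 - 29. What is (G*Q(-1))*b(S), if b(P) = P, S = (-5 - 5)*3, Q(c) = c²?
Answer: 690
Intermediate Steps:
S = -30 (S = -10*3 = -30)
G = -23
(G*Q(-1))*b(S) = -23*(-1)²*(-30) = -23*1*(-30) = -23*(-30) = 690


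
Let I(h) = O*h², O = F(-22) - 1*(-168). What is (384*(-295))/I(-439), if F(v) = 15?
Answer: -37760/11755981 ≈ -0.0032120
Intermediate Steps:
O = 183 (O = 15 - 1*(-168) = 15 + 168 = 183)
I(h) = 183*h²
(384*(-295))/I(-439) = (384*(-295))/((183*(-439)²)) = -113280/(183*192721) = -113280/35267943 = -113280*1/35267943 = -37760/11755981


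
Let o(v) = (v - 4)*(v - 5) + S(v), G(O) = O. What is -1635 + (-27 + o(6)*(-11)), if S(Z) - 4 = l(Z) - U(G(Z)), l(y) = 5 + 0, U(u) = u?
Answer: -1717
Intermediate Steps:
l(y) = 5
S(Z) = 9 - Z (S(Z) = 4 + (5 - Z) = 9 - Z)
o(v) = 9 - v + (-5 + v)*(-4 + v) (o(v) = (v - 4)*(v - 5) + (9 - v) = (-4 + v)*(-5 + v) + (9 - v) = (-5 + v)*(-4 + v) + (9 - v) = 9 - v + (-5 + v)*(-4 + v))
-1635 + (-27 + o(6)*(-11)) = -1635 + (-27 + (29 + 6² - 10*6)*(-11)) = -1635 + (-27 + (29 + 36 - 60)*(-11)) = -1635 + (-27 + 5*(-11)) = -1635 + (-27 - 55) = -1635 - 82 = -1717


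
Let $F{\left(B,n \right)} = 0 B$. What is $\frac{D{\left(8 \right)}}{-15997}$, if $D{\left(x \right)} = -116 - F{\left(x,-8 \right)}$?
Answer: $\frac{116}{15997} \approx 0.0072514$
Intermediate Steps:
$F{\left(B,n \right)} = 0$
$D{\left(x \right)} = -116$ ($D{\left(x \right)} = -116 - 0 = -116 + 0 = -116$)
$\frac{D{\left(8 \right)}}{-15997} = - \frac{116}{-15997} = \left(-116\right) \left(- \frac{1}{15997}\right) = \frac{116}{15997}$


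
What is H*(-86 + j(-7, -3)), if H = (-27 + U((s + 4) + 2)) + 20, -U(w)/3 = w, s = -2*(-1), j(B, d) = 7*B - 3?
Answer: 4278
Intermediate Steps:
j(B, d) = -3 + 7*B
s = 2
U(w) = -3*w
H = -31 (H = (-27 - 3*((2 + 4) + 2)) + 20 = (-27 - 3*(6 + 2)) + 20 = (-27 - 3*8) + 20 = (-27 - 24) + 20 = -51 + 20 = -31)
H*(-86 + j(-7, -3)) = -31*(-86 + (-3 + 7*(-7))) = -31*(-86 + (-3 - 49)) = -31*(-86 - 52) = -31*(-138) = 4278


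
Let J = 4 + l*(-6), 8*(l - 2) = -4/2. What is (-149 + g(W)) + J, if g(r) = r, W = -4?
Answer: -319/2 ≈ -159.50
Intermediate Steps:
l = 7/4 (l = 2 + (-4/2)/8 = 2 + (-4*½)/8 = 2 + (⅛)*(-2) = 2 - ¼ = 7/4 ≈ 1.7500)
J = -13/2 (J = 4 + (7/4)*(-6) = 4 - 21/2 = -13/2 ≈ -6.5000)
(-149 + g(W)) + J = (-149 - 4) - 13/2 = -153 - 13/2 = -319/2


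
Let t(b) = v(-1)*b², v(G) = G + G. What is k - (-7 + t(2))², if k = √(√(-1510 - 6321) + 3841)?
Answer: -225 + √(3841 + I*√7831) ≈ -163.02 + 0.71388*I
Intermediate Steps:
v(G) = 2*G
t(b) = -2*b² (t(b) = (2*(-1))*b² = -2*b²)
k = √(3841 + I*√7831) (k = √(√(-7831) + 3841) = √(I*√7831 + 3841) = √(3841 + I*√7831) ≈ 61.98 + 0.7139*I)
k - (-7 + t(2))² = √(3841 + I*√7831) - (-7 - 2*2²)² = √(3841 + I*√7831) - (-7 - 2*4)² = √(3841 + I*√7831) - (-7 - 8)² = √(3841 + I*√7831) - 1*(-15)² = √(3841 + I*√7831) - 1*225 = √(3841 + I*√7831) - 225 = -225 + √(3841 + I*√7831)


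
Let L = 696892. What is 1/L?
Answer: 1/696892 ≈ 1.4349e-6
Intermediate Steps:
1/L = 1/696892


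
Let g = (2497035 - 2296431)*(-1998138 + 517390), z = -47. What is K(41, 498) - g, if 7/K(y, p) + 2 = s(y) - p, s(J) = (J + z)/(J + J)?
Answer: 870041793378727/2929 ≈ 2.9704e+11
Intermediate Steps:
s(J) = (-47 + J)/(2*J) (s(J) = (J - 47)/(J + J) = (-47 + J)/((2*J)) = (-47 + J)*(1/(2*J)) = (-47 + J)/(2*J))
K(y, p) = 7/(-2 - p + (-47 + y)/(2*y)) (K(y, p) = 7/(-2 + ((-47 + y)/(2*y) - p)) = 7/(-2 + (-p + (-47 + y)/(2*y))) = 7/(-2 - p + (-47 + y)/(2*y)))
g = -297043971792 (g = 200604*(-1480748) = -297043971792)
K(41, 498) - g = -14*41/(47 - 1*41 + 2*41*(2 + 498)) - 1*(-297043971792) = -14*41/(47 - 41 + 2*41*500) + 297043971792 = -14*41/(47 - 41 + 41000) + 297043971792 = -14*41/41006 + 297043971792 = -14*41*1/41006 + 297043971792 = -41/2929 + 297043971792 = 870041793378727/2929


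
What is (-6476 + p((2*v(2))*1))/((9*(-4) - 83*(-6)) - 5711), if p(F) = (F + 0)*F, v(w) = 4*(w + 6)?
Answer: 2380/5249 ≈ 0.45342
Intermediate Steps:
v(w) = 24 + 4*w (v(w) = 4*(6 + w) = 24 + 4*w)
p(F) = F**2 (p(F) = F*F = F**2)
(-6476 + p((2*v(2))*1))/((9*(-4) - 83*(-6)) - 5711) = (-6476 + ((2*(24 + 4*2))*1)**2)/((9*(-4) - 83*(-6)) - 5711) = (-6476 + ((2*(24 + 8))*1)**2)/((-36 + 498) - 5711) = (-6476 + ((2*32)*1)**2)/(462 - 5711) = (-6476 + (64*1)**2)/(-5249) = (-6476 + 64**2)*(-1/5249) = (-6476 + 4096)*(-1/5249) = -2380*(-1/5249) = 2380/5249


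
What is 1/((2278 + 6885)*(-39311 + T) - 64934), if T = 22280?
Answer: -1/156119987 ≈ -6.4053e-9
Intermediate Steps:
1/((2278 + 6885)*(-39311 + T) - 64934) = 1/((2278 + 6885)*(-39311 + 22280) - 64934) = 1/(9163*(-17031) - 64934) = 1/(-156055053 - 64934) = 1/(-156119987) = -1/156119987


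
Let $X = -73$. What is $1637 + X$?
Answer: $1564$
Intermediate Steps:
$1637 + X = 1637 - 73 = 1564$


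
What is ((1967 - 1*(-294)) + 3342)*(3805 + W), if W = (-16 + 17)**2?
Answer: 21325018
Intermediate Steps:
W = 1 (W = 1**2 = 1)
((1967 - 1*(-294)) + 3342)*(3805 + W) = ((1967 - 1*(-294)) + 3342)*(3805 + 1) = ((1967 + 294) + 3342)*3806 = (2261 + 3342)*3806 = 5603*3806 = 21325018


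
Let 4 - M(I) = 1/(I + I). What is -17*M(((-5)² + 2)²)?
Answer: -99127/1458 ≈ -67.988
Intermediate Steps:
M(I) = 4 - 1/(2*I) (M(I) = 4 - 1/(I + I) = 4 - 1/(2*I))
-17*M(((-5)² + 2)²) = -17*(4 - 1/(2*((-5)² + 2)²)) = -17*(4 - 1/(2*(25 + 2)²)) = -17*(4 - 1/(2*(27²))) = -17*(4 - ½/729) = -17*(4 - ½*1/729) = -17*(4 - 1/1458) = -17*5831/1458 = -99127/1458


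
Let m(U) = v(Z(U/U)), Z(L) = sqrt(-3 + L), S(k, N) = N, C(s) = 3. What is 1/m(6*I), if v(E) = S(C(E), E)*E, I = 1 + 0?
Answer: -1/2 ≈ -0.50000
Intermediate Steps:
I = 1
v(E) = E**2 (v(E) = E*E = E**2)
m(U) = -2 (m(U) = (sqrt(-3 + U/U))**2 = (sqrt(-3 + 1))**2 = (sqrt(-2))**2 = (I*sqrt(2))**2 = -2)
1/m(6*I) = 1/(-2) = -1/2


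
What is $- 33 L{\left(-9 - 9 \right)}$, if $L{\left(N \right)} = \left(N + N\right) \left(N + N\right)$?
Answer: $-42768$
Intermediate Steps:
$L{\left(N \right)} = 4 N^{2}$ ($L{\left(N \right)} = 2 N 2 N = 4 N^{2}$)
$- 33 L{\left(-9 - 9 \right)} = - 33 \cdot 4 \left(-9 - 9\right)^{2} = - 33 \cdot 4 \left(-18\right)^{2} = - 33 \cdot 4 \cdot 324 = \left(-33\right) 1296 = -42768$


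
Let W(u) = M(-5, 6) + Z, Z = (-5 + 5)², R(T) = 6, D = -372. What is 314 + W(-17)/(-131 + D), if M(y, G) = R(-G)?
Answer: 157936/503 ≈ 313.99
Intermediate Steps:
M(y, G) = 6
Z = 0 (Z = 0² = 0)
W(u) = 6 (W(u) = 6 + 0 = 6)
314 + W(-17)/(-131 + D) = 314 + 6/(-131 - 372) = 314 + 6/(-503) = 314 + 6*(-1/503) = 314 - 6/503 = 157936/503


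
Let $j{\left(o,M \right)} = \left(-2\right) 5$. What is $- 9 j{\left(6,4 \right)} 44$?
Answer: $3960$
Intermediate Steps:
$j{\left(o,M \right)} = -10$
$- 9 j{\left(6,4 \right)} 44 = \left(-9\right) \left(-10\right) 44 = 90 \cdot 44 = 3960$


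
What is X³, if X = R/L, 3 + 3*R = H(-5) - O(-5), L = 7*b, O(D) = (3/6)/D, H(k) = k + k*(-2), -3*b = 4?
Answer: -27/64000 ≈ -0.00042188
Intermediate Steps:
b = -4/3 (b = -⅓*4 = -4/3 ≈ -1.3333)
H(k) = -k (H(k) = k - 2*k = -k)
O(D) = 1/(2*D) (O(D) = (3*(⅙))/D = 1/(2*D))
L = -28/3 (L = 7*(-4/3) = -28/3 ≈ -9.3333)
R = 7/10 (R = -1 + (-1*(-5) - 1/(2*(-5)))/3 = -1 + (5 - (-1)/(2*5))/3 = -1 + (5 - 1*(-⅒))/3 = -1 + (5 + ⅒)/3 = -1 + (⅓)*(51/10) = -1 + 17/10 = 7/10 ≈ 0.70000)
X = -3/40 (X = 7/(10*(-28/3)) = (7/10)*(-3/28) = -3/40 ≈ -0.075000)
X³ = (-3/40)³ = -27/64000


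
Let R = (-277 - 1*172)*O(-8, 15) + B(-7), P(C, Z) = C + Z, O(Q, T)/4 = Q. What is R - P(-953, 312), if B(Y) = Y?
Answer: 15002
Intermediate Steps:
O(Q, T) = 4*Q
R = 14361 (R = (-277 - 1*172)*(4*(-8)) - 7 = (-277 - 172)*(-32) - 7 = -449*(-32) - 7 = 14368 - 7 = 14361)
R - P(-953, 312) = 14361 - (-953 + 312) = 14361 - 1*(-641) = 14361 + 641 = 15002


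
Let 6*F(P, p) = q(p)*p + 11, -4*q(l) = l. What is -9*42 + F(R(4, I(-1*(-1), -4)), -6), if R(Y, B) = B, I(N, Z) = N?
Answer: -1133/3 ≈ -377.67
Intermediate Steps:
q(l) = -l/4
F(P, p) = 11/6 - p²/24 (F(P, p) = ((-p/4)*p + 11)/6 = (-p²/4 + 11)/6 = (11 - p²/4)/6 = 11/6 - p²/24)
-9*42 + F(R(4, I(-1*(-1), -4)), -6) = -9*42 + (11/6 - 1/24*(-6)²) = -378 + (11/6 - 1/24*36) = -378 + (11/6 - 3/2) = -378 + ⅓ = -1133/3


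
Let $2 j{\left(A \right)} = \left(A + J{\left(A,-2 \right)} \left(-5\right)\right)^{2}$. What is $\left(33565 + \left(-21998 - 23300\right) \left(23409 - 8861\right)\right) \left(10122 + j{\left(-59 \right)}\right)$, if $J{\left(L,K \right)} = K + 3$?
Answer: $-8019564363630$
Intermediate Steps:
$J{\left(L,K \right)} = 3 + K$
$j{\left(A \right)} = \frac{\left(-5 + A\right)^{2}}{2}$ ($j{\left(A \right)} = \frac{\left(A + \left(3 - 2\right) \left(-5\right)\right)^{2}}{2} = \frac{\left(A + 1 \left(-5\right)\right)^{2}}{2} = \frac{\left(A - 5\right)^{2}}{2} = \frac{\left(-5 + A\right)^{2}}{2}$)
$\left(33565 + \left(-21998 - 23300\right) \left(23409 - 8861\right)\right) \left(10122 + j{\left(-59 \right)}\right) = \left(33565 + \left(-21998 - 23300\right) \left(23409 - 8861\right)\right) \left(10122 + \frac{\left(-5 - 59\right)^{2}}{2}\right) = \left(33565 - 658995304\right) \left(10122 + \frac{\left(-64\right)^{2}}{2}\right) = \left(33565 - 658995304\right) \left(10122 + \frac{1}{2} \cdot 4096\right) = - 658961739 \left(10122 + 2048\right) = \left(-658961739\right) 12170 = -8019564363630$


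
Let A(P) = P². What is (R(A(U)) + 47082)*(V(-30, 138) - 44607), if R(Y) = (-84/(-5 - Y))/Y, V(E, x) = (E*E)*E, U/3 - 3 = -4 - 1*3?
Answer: -2009355028387/596 ≈ -3.3714e+9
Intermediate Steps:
U = -12 (U = 9 + 3*(-4 - 1*3) = 9 + 3*(-4 - 3) = 9 + 3*(-7) = 9 - 21 = -12)
V(E, x) = E³ (V(E, x) = E²*E = E³)
R(Y) = -84/(Y*(-5 - Y))
(R(A(U)) + 47082)*(V(-30, 138) - 44607) = (84/(((-12)²)*(5 + (-12)²)) + 47082)*((-30)³ - 44607) = (84/(144*(5 + 144)) + 47082)*(-27000 - 44607) = (84*(1/144)/149 + 47082)*(-71607) = (84*(1/144)*(1/149) + 47082)*(-71607) = (7/1788 + 47082)*(-71607) = (84182623/1788)*(-71607) = -2009355028387/596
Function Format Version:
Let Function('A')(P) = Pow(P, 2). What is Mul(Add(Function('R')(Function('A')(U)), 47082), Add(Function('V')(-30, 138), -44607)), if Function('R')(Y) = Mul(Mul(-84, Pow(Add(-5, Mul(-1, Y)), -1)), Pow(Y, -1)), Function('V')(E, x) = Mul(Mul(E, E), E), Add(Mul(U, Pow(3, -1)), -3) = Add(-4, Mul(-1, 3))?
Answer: Rational(-2009355028387, 596) ≈ -3.3714e+9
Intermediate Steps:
U = -12 (U = Add(9, Mul(3, Add(-4, Mul(-1, 3)))) = Add(9, Mul(3, Add(-4, -3))) = Add(9, Mul(3, -7)) = Add(9, -21) = -12)
Function('V')(E, x) = Pow(E, 3) (Function('V')(E, x) = Mul(Pow(E, 2), E) = Pow(E, 3))
Function('R')(Y) = Mul(-84, Pow(Y, -1), Pow(Add(-5, Mul(-1, Y)), -1))
Mul(Add(Function('R')(Function('A')(U)), 47082), Add(Function('V')(-30, 138), -44607)) = Mul(Add(Mul(84, Pow(Pow(-12, 2), -1), Pow(Add(5, Pow(-12, 2)), -1)), 47082), Add(Pow(-30, 3), -44607)) = Mul(Add(Mul(84, Pow(144, -1), Pow(Add(5, 144), -1)), 47082), Add(-27000, -44607)) = Mul(Add(Mul(84, Rational(1, 144), Pow(149, -1)), 47082), -71607) = Mul(Add(Mul(84, Rational(1, 144), Rational(1, 149)), 47082), -71607) = Mul(Add(Rational(7, 1788), 47082), -71607) = Mul(Rational(84182623, 1788), -71607) = Rational(-2009355028387, 596)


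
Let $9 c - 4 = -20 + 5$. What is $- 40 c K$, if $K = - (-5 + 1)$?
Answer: $\frac{1760}{9} \approx 195.56$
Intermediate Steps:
$c = - \frac{11}{9}$ ($c = \frac{4}{9} + \frac{-20 + 5}{9} = \frac{4}{9} + \frac{1}{9} \left(-15\right) = \frac{4}{9} - \frac{5}{3} = - \frac{11}{9} \approx -1.2222$)
$K = 4$ ($K = \left(-1\right) \left(-4\right) = 4$)
$- 40 c K = \left(-40\right) \left(- \frac{11}{9}\right) 4 = \frac{440}{9} \cdot 4 = \frac{1760}{9}$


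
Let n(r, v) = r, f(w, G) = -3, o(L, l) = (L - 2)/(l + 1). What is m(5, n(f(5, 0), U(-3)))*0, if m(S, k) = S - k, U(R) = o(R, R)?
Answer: 0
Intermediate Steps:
o(L, l) = (-2 + L)/(1 + l)
U(R) = (-2 + R)/(1 + R)
m(5, n(f(5, 0), U(-3)))*0 = (5 - 1*(-3))*0 = (5 + 3)*0 = 8*0 = 0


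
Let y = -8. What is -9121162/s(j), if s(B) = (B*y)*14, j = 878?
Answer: 4560581/49168 ≈ 92.755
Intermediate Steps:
s(B) = -112*B (s(B) = (B*(-8))*14 = -8*B*14 = -112*B)
-9121162/s(j) = -9121162/((-112*878)) = -9121162/(-98336) = -9121162*(-1/98336) = 4560581/49168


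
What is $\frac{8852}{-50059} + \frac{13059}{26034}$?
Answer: $\frac{141089171}{434412002} \approx 0.32478$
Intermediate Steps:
$\frac{8852}{-50059} + \frac{13059}{26034} = 8852 \left(- \frac{1}{50059}\right) + 13059 \cdot \frac{1}{26034} = - \frac{8852}{50059} + \frac{4353}{8678} = \frac{141089171}{434412002}$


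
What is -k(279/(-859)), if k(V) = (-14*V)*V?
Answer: 1089774/737881 ≈ 1.4769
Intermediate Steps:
k(V) = -14*V²
-k(279/(-859)) = -(-14)*(279/(-859))² = -(-14)*(279*(-1/859))² = -(-14)*(-279/859)² = -(-14)*77841/737881 = -1*(-1089774/737881) = 1089774/737881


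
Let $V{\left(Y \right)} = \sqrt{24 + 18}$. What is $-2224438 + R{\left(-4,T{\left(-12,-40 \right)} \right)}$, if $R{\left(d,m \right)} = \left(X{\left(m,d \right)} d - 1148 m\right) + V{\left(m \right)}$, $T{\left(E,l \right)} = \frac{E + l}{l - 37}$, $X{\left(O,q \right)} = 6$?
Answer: $- \frac{24477610}{11} + \sqrt{42} \approx -2.2252 \cdot 10^{6}$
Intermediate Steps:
$V{\left(Y \right)} = \sqrt{42}$
$T{\left(E,l \right)} = \frac{E + l}{-37 + l}$
$R{\left(d,m \right)} = \sqrt{42} - 1148 m + 6 d$ ($R{\left(d,m \right)} = \left(6 d - 1148 m\right) + \sqrt{42} = \left(- 1148 m + 6 d\right) + \sqrt{42} = \sqrt{42} - 1148 m + 6 d$)
$-2224438 + R{\left(-4,T{\left(-12,-40 \right)} \right)} = -2224438 + \left(\sqrt{42} - 1148 \frac{-12 - 40}{-37 - 40} + 6 \left(-4\right)\right) = -2224438 - \left(24 - \sqrt{42} + 1148 \frac{1}{-77} \left(-52\right)\right) = -2224438 - \left(24 - \sqrt{42} + 1148 \left(- \frac{1}{77}\right) \left(-52\right)\right) = -2224438 - \left(\frac{8792}{11} - \sqrt{42}\right) = - \frac{24477610}{11} + \sqrt{42}$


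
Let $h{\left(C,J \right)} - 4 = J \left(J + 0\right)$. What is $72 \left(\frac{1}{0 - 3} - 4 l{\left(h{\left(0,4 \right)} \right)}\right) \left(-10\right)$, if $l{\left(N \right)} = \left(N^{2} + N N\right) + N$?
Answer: $2361840$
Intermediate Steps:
$h{\left(C,J \right)} = 4 + J^{2}$ ($h{\left(C,J \right)} = 4 + J \left(J + 0\right) = 4 + J J = 4 + J^{2}$)
$l{\left(N \right)} = N + 2 N^{2}$ ($l{\left(N \right)} = \left(N^{2} + N^{2}\right) + N = 2 N^{2} + N = N + 2 N^{2}$)
$72 \left(\frac{1}{0 - 3} - 4 l{\left(h{\left(0,4 \right)} \right)}\right) \left(-10\right) = 72 \left(\frac{1}{0 - 3} - 4 \left(4 + 4^{2}\right) \left(1 + 2 \left(4 + 4^{2}\right)\right)\right) \left(-10\right) = 72 \left(\frac{1}{-3} - 4 \left(4 + 16\right) \left(1 + 2 \left(4 + 16\right)\right)\right) \left(-10\right) = 72 \left(- \frac{1}{3} - 4 \cdot 20 \left(1 + 2 \cdot 20\right)\right) \left(-10\right) = 72 \left(- \frac{1}{3} - 4 \cdot 20 \left(1 + 40\right)\right) \left(-10\right) = 72 \left(- \frac{1}{3} - 4 \cdot 20 \cdot 41\right) \left(-10\right) = 72 \left(- \frac{1}{3} - 3280\right) \left(-10\right) = 72 \left(- \frac{9841}{3}\right) \left(-10\right) = \left(-236184\right) \left(-10\right) = 2361840$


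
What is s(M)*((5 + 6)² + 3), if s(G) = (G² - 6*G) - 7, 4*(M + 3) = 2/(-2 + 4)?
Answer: 8463/4 ≈ 2115.8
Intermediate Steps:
M = -11/4 (M = -3 + (2/(-2 + 4))/4 = -3 + (2/2)/4 = -3 + (2*(½))/4 = -3 + (¼)*1 = -3 + ¼ = -11/4 ≈ -2.7500)
s(G) = -7 + G² - 6*G
s(M)*((5 + 6)² + 3) = (-7 + (-11/4)² - 6*(-11/4))*((5 + 6)² + 3) = (-7 + 121/16 + 33/2)*(11² + 3) = 273*(121 + 3)/16 = (273/16)*124 = 8463/4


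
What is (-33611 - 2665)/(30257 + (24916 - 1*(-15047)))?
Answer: -9069/17555 ≈ -0.51661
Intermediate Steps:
(-33611 - 2665)/(30257 + (24916 - 1*(-15047))) = -36276/(30257 + (24916 + 15047)) = -36276/(30257 + 39963) = -36276/70220 = -36276*1/70220 = -9069/17555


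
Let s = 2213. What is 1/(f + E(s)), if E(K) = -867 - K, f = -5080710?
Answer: -1/5083790 ≈ -1.9670e-7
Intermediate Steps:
1/(f + E(s)) = 1/(-5080710 + (-867 - 1*2213)) = 1/(-5080710 + (-867 - 2213)) = 1/(-5080710 - 3080) = 1/(-5083790) = -1/5083790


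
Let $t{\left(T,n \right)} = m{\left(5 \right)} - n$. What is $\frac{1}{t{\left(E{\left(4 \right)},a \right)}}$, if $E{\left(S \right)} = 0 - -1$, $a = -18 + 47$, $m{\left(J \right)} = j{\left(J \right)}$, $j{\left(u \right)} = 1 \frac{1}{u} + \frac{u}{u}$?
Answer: $- \frac{5}{139} \approx -0.035971$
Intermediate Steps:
$j{\left(u \right)} = 1 + \frac{1}{u}$ ($j{\left(u \right)} = \frac{1}{u} + 1 = 1 + \frac{1}{u}$)
$m{\left(J \right)} = \frac{1 + J}{J}$
$a = 29$
$E{\left(S \right)} = 1$ ($E{\left(S \right)} = 0 + 1 = 1$)
$t{\left(T,n \right)} = \frac{6}{5} - n$ ($t{\left(T,n \right)} = \frac{1 + 5}{5} - n = \frac{1}{5} \cdot 6 - n = \frac{6}{5} - n$)
$\frac{1}{t{\left(E{\left(4 \right)},a \right)}} = \frac{1}{\frac{6}{5} - 29} = \frac{1}{- \frac{139}{5}} = - \frac{5}{139}$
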